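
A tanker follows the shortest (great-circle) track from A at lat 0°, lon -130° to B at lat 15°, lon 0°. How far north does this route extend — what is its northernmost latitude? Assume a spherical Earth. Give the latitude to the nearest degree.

≈ 19°

The great circle lies in the plane with unit normal n̂ = (p₁ × p₂)/|p₁ × p₂|.
Here n̂_z ≈ +0.944; the vertex latitude is φ_max = arccos|n̂_z| ≈ 19.3°.
Check via Clairaut: cos φ_max = |cos φ₁| · sin C = cos(0.0°)·sin(70.7°) ≈ 0.944, again giving ≈ 19.3°.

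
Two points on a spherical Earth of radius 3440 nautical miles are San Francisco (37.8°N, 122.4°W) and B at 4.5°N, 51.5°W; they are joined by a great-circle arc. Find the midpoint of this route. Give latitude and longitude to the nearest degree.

≈ 25°N, 82°W

From cos δ = sin φ₁ sin φ₂ + cos φ₁ cos φ₂ cos Δλ, the central angle is δ ≈ 1.260 rad (72.2°).
Interpolate at f = 1/2 with slerp weights a = sin((1−f)δ)/sin δ ≈ 0.619, b = sin(fδ)/sin δ ≈ 0.619.
p = a·p₁ + b·p₂ ≈ (0.122, -0.896, 0.428); φ = arcsin(p_z) ≈ 25.33°, λ = atan2(p_y, p_x) ≈ -82.24°.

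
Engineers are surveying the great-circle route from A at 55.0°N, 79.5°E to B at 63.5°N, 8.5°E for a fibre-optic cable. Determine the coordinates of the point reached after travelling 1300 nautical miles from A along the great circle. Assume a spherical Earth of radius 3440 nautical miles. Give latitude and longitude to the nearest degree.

≈ 65°N, 40°E

Convert each endpoint to a unit vector on the sphere (x = cos φ cos λ, y = cos φ sin λ, z = sin φ).
The central angle between the endpoints is δ = arccos(p₁·p₂) ≈ 0.616 rad (35.3°). The total great-circle distance is δ·R ≈ 0.616 × 3440 ≈ 2118 nmi, so the target fraction is f = 1300/2118 ≈ 0.614.
Interpolate at f ≈ 0.614 with slerp weights a = sin((1−f)δ)/sin δ ≈ 0.408, b = sin(fδ)/sin δ ≈ 0.639.
p = a·p₁ + b·p₂ ≈ (0.325, 0.272, 0.906); φ = arcsin(p_z) ≈ 64.94°, λ = atan2(p_y, p_x) ≈ 39.98°.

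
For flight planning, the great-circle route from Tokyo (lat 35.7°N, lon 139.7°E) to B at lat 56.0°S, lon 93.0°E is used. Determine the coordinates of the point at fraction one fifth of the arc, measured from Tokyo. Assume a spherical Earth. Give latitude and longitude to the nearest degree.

≈ lat 17°N, lon 131°E

Write both endpoints as unit vectors p₁, p₂ with components (cos φ cos λ, cos φ sin λ, sin φ).
The central angle between the endpoints is δ = arccos(p₁·p₂) ≈ 1.744 rad (99.9°).
Interpolate at f = 1/5 with slerp weights a = sin((1−f)δ)/sin δ ≈ 1.000, b = sin(fδ)/sin δ ≈ 0.347.
p = a·p₁ + b·p₂ ≈ (-0.629, 0.719, 0.296); φ = arcsin(p_z) ≈ 17.20°, λ = atan2(p_y, p_x) ≈ 131.20°.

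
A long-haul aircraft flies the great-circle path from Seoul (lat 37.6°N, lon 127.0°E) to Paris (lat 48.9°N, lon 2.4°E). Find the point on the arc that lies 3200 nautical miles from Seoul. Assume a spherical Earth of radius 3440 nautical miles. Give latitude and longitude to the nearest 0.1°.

From cos δ = sin φ₁ sin φ₂ + cos φ₁ cos φ₂ cos Δλ, the central angle is δ ≈ 1.406 rad (80.6°). The total great-circle distance is δ·R ≈ 1.406 × 3440 ≈ 4837 nmi, so the target fraction is f = 3200/4837 ≈ 0.662.
Interpolate at f ≈ 0.662 with slerp weights a = sin((1−f)δ)/sin δ ≈ 0.464, b = sin(fδ)/sin δ ≈ 0.813.
p = a·p₁ + b·p₂ ≈ (0.312, 0.316, 0.896); φ = arcsin(p_z) ≈ 63.61°, λ = atan2(p_y, p_x) ≈ 45.34°.

≈ lat 63.6°N, lon 45.3°E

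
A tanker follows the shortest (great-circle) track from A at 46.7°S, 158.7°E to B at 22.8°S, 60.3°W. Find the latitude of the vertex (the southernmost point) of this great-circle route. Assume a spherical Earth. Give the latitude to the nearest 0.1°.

The great circle lies in the plane with unit normal n̂ = (p₁ × p₂)/|p₁ × p₂|.
Here n̂_z ≈ +0.407; the vertex latitude is φ_max = arccos|n̂_z| ≈ 66.0°.
Check via Clairaut: cos φ_max = |cos φ₁| · sin C = cos(46.7°)·sin(143.6°) ≈ 0.407, again giving ≈ 66.0°.

≈ 66.0°S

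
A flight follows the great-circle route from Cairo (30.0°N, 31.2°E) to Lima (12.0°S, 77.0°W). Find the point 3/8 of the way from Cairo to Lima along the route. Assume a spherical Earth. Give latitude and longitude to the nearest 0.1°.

Write both endpoints as unit vectors p₁, p₂ with components (cos φ cos λ, cos φ sin λ, sin φ).
The central angle between the endpoints is δ = arccos(p₁·p₂) ≈ 1.948 rad (111.6°).
Interpolate at f = 3/8 with slerp weights a = sin((1−f)δ)/sin δ ≈ 1.009, b = sin(fδ)/sin δ ≈ 0.718.
p = a·p₁ + b·p₂ ≈ (0.906, -0.231, 0.355); φ = arcsin(p_z) ≈ 20.82°, λ = atan2(p_y, p_x) ≈ -14.33°.

≈ (20.8°N, 14.3°W)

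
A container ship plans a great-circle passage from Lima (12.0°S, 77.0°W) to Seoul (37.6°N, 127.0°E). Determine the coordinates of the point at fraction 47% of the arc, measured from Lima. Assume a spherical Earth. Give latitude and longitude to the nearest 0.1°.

≈ 41.7°N, 124.0°W

Convert each endpoint to a unit vector on the sphere (x = cos φ cos λ, y = cos φ sin λ, z = sin φ).
The central angle between the endpoints is δ = arccos(p₁·p₂) ≈ 2.559 rad (146.6°).
Interpolate at f = 0.47 with slerp weights a = sin((1−f)δ)/sin δ ≈ 1.775, b = sin(fδ)/sin δ ≈ 1.695.
p = a·p₁ + b·p₂ ≈ (-0.418, -0.619, 0.665); φ = arcsin(p_z) ≈ 41.69°, λ = atan2(p_y, p_x) ≈ -123.99°.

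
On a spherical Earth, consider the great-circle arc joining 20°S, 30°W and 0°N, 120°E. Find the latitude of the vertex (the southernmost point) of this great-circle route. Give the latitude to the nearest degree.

The great circle lies in the plane with unit normal n̂ = (p₁ × p₂)/|p₁ × p₂|.
Here n̂_z ≈ +0.808; the vertex latitude is φ_max = arccos|n̂_z| ≈ 36.1°.
Check via Clairaut: cos φ_max = |cos φ₁| · sin C = cos(20.0°)·sin(120.6°) ≈ 0.808, again giving ≈ 36.1°.

≈ 36°S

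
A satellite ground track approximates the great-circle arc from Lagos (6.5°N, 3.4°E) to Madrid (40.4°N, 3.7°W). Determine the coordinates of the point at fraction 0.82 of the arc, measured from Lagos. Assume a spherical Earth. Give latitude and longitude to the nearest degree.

≈ (34°N, 2°W)

From cos δ = sin φ₁ sin φ₂ + cos φ₁ cos φ₂ cos Δλ, the central angle is δ ≈ 0.602 rad (34.5°).
Interpolate at f = 0.82 with slerp weights a = sin((1−f)δ)/sin δ ≈ 0.191, b = sin(fδ)/sin δ ≈ 0.837.
p = a·p₁ + b·p₂ ≈ (0.825, -0.030, 0.564); φ = arcsin(p_z) ≈ 34.33°, λ = atan2(p_y, p_x) ≈ -2.07°.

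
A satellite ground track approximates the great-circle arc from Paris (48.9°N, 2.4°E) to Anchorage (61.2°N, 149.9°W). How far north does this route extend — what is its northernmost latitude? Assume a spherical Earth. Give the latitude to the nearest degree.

The great circle lies in the plane with unit normal n̂ = (p₁ × p₂)/|p₁ × p₂|.
Here n̂_z ≈ -0.159; the vertex latitude is φ_max = arccos|n̂_z| ≈ 80.8°.

≈ 81°N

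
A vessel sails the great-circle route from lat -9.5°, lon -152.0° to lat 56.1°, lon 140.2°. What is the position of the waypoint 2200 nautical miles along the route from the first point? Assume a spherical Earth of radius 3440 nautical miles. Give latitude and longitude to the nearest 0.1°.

Write both endpoints as unit vectors p₁, p₂ with components (cos φ cos λ, cos φ sin λ, sin φ).
The central angle between the endpoints is δ = arccos(p₁·p₂) ≈ 1.500 rad (85.9°). The total great-circle distance is δ·R ≈ 1.500 × 3440 ≈ 5160 nmi, so the target fraction is f = 2200/5160 ≈ 0.426.
Interpolate at f ≈ 0.426 with slerp weights a = sin((1−f)δ)/sin δ ≈ 0.760, b = sin(fδ)/sin δ ≈ 0.598.
p = a·p₁ + b·p₂ ≈ (-0.918, -0.138, 0.371); φ = arcsin(p_z) ≈ 21.79°, λ = atan2(p_y, p_x) ≈ -171.44°.

≈ lat 21.8°, lon -171.4°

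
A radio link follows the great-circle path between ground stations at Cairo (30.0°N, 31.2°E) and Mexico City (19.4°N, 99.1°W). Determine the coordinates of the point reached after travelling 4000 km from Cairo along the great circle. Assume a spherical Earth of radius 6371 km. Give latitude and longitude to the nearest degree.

The haversine formula gives a central angle δ ≈ 1.941 rad (111.2°) between the endpoints. The total great-circle distance is δ·R ≈ 1.941 × 6371 ≈ 12369 km, so the target fraction is f = 4000/12369 ≈ 0.323.
Interpolate at f ≈ 0.323 with slerp weights a = sin((1−f)δ)/sin δ ≈ 1.038, b = sin(fδ)/sin δ ≈ 0.630.
p = a·p₁ + b·p₂ ≈ (0.675, -0.121, 0.728); φ = arcsin(p_z) ≈ 46.73°, λ = atan2(p_y, p_x) ≈ -10.21°.

≈ 47°N, 10°W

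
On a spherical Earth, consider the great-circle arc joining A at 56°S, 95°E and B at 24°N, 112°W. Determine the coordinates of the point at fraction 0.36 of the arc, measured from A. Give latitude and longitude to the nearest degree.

≈ 57°S, 162°W

Write both endpoints as unit vectors p₁, p₂ with components (cos φ cos λ, cos φ sin λ, sin φ).
The central angle between the endpoints is δ = arccos(p₁·p₂) ≈ 2.485 rad (142.4°).
Interpolate at f = 0.36 with slerp weights a = sin((1−f)δ)/sin δ ≈ 1.639, b = sin(fδ)/sin δ ≈ 1.279.
p = a·p₁ + b·p₂ ≈ (-0.517, -0.170, -0.839); φ = arcsin(p_z) ≈ -56.99°, λ = atan2(p_y, p_x) ≈ -161.80°.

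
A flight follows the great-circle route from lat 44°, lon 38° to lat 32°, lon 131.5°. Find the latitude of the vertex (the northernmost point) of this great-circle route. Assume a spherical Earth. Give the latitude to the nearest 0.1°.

≈ 49.8°

The great circle lies in the plane with unit normal n̂ = (p₁ × p₂)/|p₁ × p₂|.
Here n̂_z ≈ +0.645; the vertex latitude is φ_max = arccos|n̂_z| ≈ 49.8°.
Check via Clairaut: cos φ_max = |cos φ₁| · sin C = cos(44.0°)·sin(63.8°) ≈ 0.645, again giving ≈ 49.8°.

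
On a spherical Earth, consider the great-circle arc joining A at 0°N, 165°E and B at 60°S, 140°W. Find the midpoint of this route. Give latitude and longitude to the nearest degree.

Write both endpoints as unit vectors p₁, p₂ with components (cos φ cos λ, cos φ sin λ, sin φ).
The central angle between the endpoints is δ = arccos(p₁·p₂) ≈ 1.280 rad (73.3°).
Interpolate at f = 1/2 with slerp weights a = sin((1−f)δ)/sin δ ≈ 0.623, b = sin(fδ)/sin δ ≈ 0.623.
p = a·p₁ + b·p₂ ≈ (-0.841, -0.039, -0.540); φ = arcsin(p_z) ≈ -32.67°, λ = atan2(p_y, p_x) ≈ -177.34°.

≈ 33°S, 177°W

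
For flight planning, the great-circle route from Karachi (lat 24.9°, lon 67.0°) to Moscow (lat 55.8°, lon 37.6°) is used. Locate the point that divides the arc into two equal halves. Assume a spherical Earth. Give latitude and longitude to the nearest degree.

Convert each endpoint to a unit vector on the sphere (x = cos φ cos λ, y = cos φ sin λ, z = sin φ).
The central angle between the endpoints is δ = arccos(p₁·p₂) ≈ 0.656 rad (37.6°).
Interpolate at f = 1/2 with slerp weights a = sin((1−f)δ)/sin δ ≈ 0.528, b = sin(fδ)/sin δ ≈ 0.528.
p = a·p₁ + b·p₂ ≈ (0.422, 0.622, 0.659); φ = arcsin(p_z) ≈ 41.24°, λ = atan2(p_y, p_x) ≈ 55.82°.

≈ lat 41°, lon 56°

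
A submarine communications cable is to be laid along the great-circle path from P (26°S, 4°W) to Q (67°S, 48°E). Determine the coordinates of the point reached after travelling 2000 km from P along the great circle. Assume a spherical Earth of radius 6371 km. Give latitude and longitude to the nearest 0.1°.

≈ (42.2°S, 5.4°E)

Convert each endpoint to a unit vector on the sphere (x = cos φ cos λ, y = cos φ sin λ, z = sin φ).
The central angle between the endpoints is δ = arccos(p₁·p₂) ≈ 0.902 rad (51.7°). The total great-circle distance is δ·R ≈ 0.902 × 6371 ≈ 5749 km, so the target fraction is f = 2000/5749 ≈ 0.348.
Interpolate at f ≈ 0.348 with slerp weights a = sin((1−f)δ)/sin δ ≈ 0.707, b = sin(fδ)/sin δ ≈ 0.393.
p = a·p₁ + b·p₂ ≈ (0.737, 0.070, -0.672); φ = arcsin(p_z) ≈ -42.24°, λ = atan2(p_y, p_x) ≈ 5.42°.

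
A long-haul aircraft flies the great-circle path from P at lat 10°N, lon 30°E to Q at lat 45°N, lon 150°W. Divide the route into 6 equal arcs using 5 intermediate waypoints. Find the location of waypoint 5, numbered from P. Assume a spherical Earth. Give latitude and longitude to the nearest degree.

Convert each endpoint to a unit vector on the sphere (x = cos φ cos λ, y = cos φ sin λ, z = sin φ).
The central angle between the endpoints is δ = arccos(p₁·p₂) ≈ 2.182 rad (125.0°).
Interpolate at f = 5/6 with slerp weights a = sin((1−f)δ)/sin δ ≈ 0.434, b = sin(fδ)/sin δ ≈ 1.184.
p = a·p₁ + b·p₂ ≈ (-0.355, -0.205, 0.912); φ = arcsin(p_z) ≈ 65.83°, λ = atan2(p_y, p_x) ≈ -150.00°.

≈ lat 66°N, lon 150°W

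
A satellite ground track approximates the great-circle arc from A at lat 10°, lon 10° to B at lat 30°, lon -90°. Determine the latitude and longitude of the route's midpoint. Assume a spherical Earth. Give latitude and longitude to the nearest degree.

≈ lat 29°, lon -36°

Convert each endpoint to a unit vector on the sphere (x = cos φ cos λ, y = cos φ sin λ, z = sin φ).
The central angle between the endpoints is δ = arccos(p₁·p₂) ≈ 1.632 rad (93.5°).
Interpolate at f = 1/2 with slerp weights a = sin((1−f)δ)/sin δ ≈ 0.730, b = sin(fδ)/sin δ ≈ 0.730.
p = a·p₁ + b·p₂ ≈ (0.708, -0.507, 0.492); φ = arcsin(p_z) ≈ 29.45°, λ = atan2(p_y, p_x) ≈ -35.63°.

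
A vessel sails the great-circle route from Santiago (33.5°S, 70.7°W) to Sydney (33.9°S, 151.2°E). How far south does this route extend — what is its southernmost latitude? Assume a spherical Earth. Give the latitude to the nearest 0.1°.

≈ 61.8°S

The great circle lies in the plane with unit normal n̂ = (p₁ × p₂)/|p₁ × p₂|.
Here n̂_z ≈ -0.472; the vertex latitude is φ_max = arccos|n̂_z| ≈ 61.8°.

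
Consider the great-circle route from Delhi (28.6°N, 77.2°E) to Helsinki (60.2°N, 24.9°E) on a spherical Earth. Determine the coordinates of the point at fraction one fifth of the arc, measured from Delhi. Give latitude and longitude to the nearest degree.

≈ 36°N, 71°E

The haversine formula gives a central angle δ ≈ 0.820 rad (47.0°) between the endpoints.
Interpolate at f = 1/5 with slerp weights a = sin((1−f)δ)/sin δ ≈ 0.834, b = sin(fδ)/sin δ ≈ 0.223.
p = a·p₁ + b·p₂ ≈ (0.263, 0.761, 0.593); φ = arcsin(p_z) ≈ 36.38°, λ = atan2(p_y, p_x) ≈ 70.94°.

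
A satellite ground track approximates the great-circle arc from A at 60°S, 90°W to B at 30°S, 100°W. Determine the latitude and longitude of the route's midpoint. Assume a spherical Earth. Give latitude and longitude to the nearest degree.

Convert each endpoint to a unit vector on the sphere (x = cos φ cos λ, y = cos φ sin λ, z = sin φ).
The central angle between the endpoints is δ = arccos(p₁·p₂) ≈ 0.537 rad (30.7°).
Interpolate at f = 1/2 with slerp weights a = sin((1−f)δ)/sin δ ≈ 0.519, b = sin(fδ)/sin δ ≈ 0.519.
p = a·p₁ + b·p₂ ≈ (-0.078, -0.702, -0.708); φ = arcsin(p_z) ≈ -45.10°, λ = atan2(p_y, p_x) ≈ -96.34°.

≈ 45°S, 96°W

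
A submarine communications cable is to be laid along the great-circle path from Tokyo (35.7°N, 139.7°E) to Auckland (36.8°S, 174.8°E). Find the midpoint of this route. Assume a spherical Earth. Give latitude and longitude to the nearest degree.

≈ 1°S, 157°E

The haversine formula gives a central angle δ ≈ 1.387 rad (79.5°) between the endpoints.
Interpolate at f = 1/2 with slerp weights a = sin((1−f)δ)/sin δ ≈ 0.650, b = sin(fδ)/sin δ ≈ 0.650.
p = a·p₁ + b·p₂ ≈ (-0.921, 0.389, -0.010); φ = arcsin(p_z) ≈ -0.58°, λ = atan2(p_y, p_x) ≈ 157.12°.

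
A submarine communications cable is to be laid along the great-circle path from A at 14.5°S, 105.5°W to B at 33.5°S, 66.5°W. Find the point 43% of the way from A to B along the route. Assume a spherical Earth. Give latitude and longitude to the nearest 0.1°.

≈ 23.9°S, 90.2°W

From cos δ = sin φ₁ sin φ₂ + cos φ₁ cos φ₂ cos Δλ, the central angle is δ ≈ 0.699 rad (40.0°).
Interpolate at f = 0.43 with slerp weights a = sin((1−f)δ)/sin δ ≈ 0.603, b = sin(fδ)/sin δ ≈ 0.460.
p = a·p₁ + b·p₂ ≈ (-0.003, -0.914, -0.405); φ = arcsin(p_z) ≈ -23.89°, λ = atan2(p_y, p_x) ≈ -90.19°.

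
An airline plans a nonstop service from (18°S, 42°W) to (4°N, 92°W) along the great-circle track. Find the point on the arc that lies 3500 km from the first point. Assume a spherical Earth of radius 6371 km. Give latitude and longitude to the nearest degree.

≈ (6°S, 72°W)

The haversine formula gives a central angle δ ≈ 0.942 rad (54.0°) between the endpoints. The total great-circle distance is δ·R ≈ 0.942 × 6371 ≈ 6001 km, so the target fraction is f = 3500/6001 ≈ 0.583.
Interpolate at f ≈ 0.583 with slerp weights a = sin((1−f)δ)/sin δ ≈ 0.473, b = sin(fδ)/sin δ ≈ 0.646.
p = a·p₁ + b·p₂ ≈ (0.312, -0.945, -0.101); φ = arcsin(p_z) ≈ -5.80°, λ = atan2(p_y, p_x) ≈ -71.73°.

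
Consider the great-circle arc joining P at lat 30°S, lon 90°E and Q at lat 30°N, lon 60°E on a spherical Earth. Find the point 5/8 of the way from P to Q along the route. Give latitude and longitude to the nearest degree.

Convert each endpoint to a unit vector on the sphere (x = cos φ cos λ, y = cos φ sin λ, z = sin φ).
The central angle between the endpoints is δ = arccos(p₁·p₂) ≈ 1.160 rad (66.5°).
Interpolate at f = 5/8 with slerp weights a = sin((1−f)δ)/sin δ ≈ 0.460, b = sin(fδ)/sin δ ≈ 0.723.
p = a·p₁ + b·p₂ ≈ (0.313, 0.940, 0.132); φ = arcsin(p_z) ≈ 7.58°, λ = atan2(p_y, p_x) ≈ 71.58°.

≈ lat 8°N, lon 72°E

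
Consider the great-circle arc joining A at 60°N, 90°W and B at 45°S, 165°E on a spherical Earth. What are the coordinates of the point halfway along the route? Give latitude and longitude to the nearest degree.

The haversine formula gives a central angle δ ≈ 2.352 rad (134.7°) between the endpoints.
Interpolate at f = 1/2 with slerp weights a = sin((1−f)δ)/sin δ ≈ 1.299, b = sin(fδ)/sin δ ≈ 1.299.
p = a·p₁ + b·p₂ ≈ (-0.888, -0.412, 0.207); φ = arcsin(p_z) ≈ 11.92°, λ = atan2(p_y, p_x) ≈ -155.10°.

≈ 12°N, 155°W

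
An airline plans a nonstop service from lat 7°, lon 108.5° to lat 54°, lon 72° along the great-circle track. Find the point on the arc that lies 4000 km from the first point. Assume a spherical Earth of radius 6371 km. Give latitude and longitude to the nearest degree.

From cos δ = sin φ₁ sin φ₂ + cos φ₁ cos φ₂ cos Δλ, the central angle is δ ≈ 0.967 rad (55.4°). The total great-circle distance is δ·R ≈ 0.967 × 6371 ≈ 6162 km, so the target fraction is f = 4000/6162 ≈ 0.649.
Interpolate at f ≈ 0.649 with slerp weights a = sin((1−f)δ)/sin δ ≈ 0.404, b = sin(fδ)/sin δ ≈ 0.713.
p = a·p₁ + b·p₂ ≈ (0.002, 0.779, 0.626); φ = arcsin(p_z) ≈ 38.79°, λ = atan2(p_y, p_x) ≈ 89.84°.

≈ lat 39°, lon 90°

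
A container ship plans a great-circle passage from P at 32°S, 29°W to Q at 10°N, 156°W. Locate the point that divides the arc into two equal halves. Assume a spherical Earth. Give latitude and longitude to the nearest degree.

≈ 23°S, 101°W

Convert each endpoint to a unit vector on the sphere (x = cos φ cos λ, y = cos φ sin λ, z = sin φ).
The central angle between the endpoints is δ = arccos(p₁·p₂) ≈ 2.208 rad (126.5°).
Interpolate at f = 1/2 with slerp weights a = sin((1−f)δ)/sin δ ≈ 1.111, b = sin(fδ)/sin δ ≈ 1.111.
p = a·p₁ + b·p₂ ≈ (-0.175, -0.901, -0.396); φ = arcsin(p_z) ≈ -23.31°, λ = atan2(p_y, p_x) ≈ -101.01°.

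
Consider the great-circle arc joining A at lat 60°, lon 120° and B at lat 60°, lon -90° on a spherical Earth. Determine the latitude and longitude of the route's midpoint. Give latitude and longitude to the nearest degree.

Convert each endpoint to a unit vector on the sphere (x = cos φ cos λ, y = cos φ sin λ, z = sin φ).
The central angle between the endpoints is δ = arccos(p₁·p₂) ≈ 1.008 rad (57.8°).
Interpolate at f = 1/2 with slerp weights a = sin((1−f)δ)/sin δ ≈ 0.571, b = sin(fδ)/sin δ ≈ 0.571.
p = a·p₁ + b·p₂ ≈ (-0.143, -0.038, 0.989); φ = arcsin(p_z) ≈ 81.50°, λ = atan2(p_y, p_x) ≈ -165.00°.

≈ lat 82°, lon -165°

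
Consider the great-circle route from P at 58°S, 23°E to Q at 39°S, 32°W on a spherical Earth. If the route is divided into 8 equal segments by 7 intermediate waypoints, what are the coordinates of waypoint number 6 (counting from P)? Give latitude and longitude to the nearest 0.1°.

The haversine formula gives a central angle δ ≈ 0.692 rad (39.7°) between the endpoints.
Interpolate at f = 6/8 with slerp weights a = sin((1−f)δ)/sin δ ≈ 0.270, b = sin(fδ)/sin δ ≈ 0.777.
p = a·p₁ + b·p₂ ≈ (0.644, -0.264, -0.718); φ = arcsin(p_z) ≈ -45.89°, λ = atan2(p_y, p_x) ≈ -22.31°.

≈ 45.9°S, 22.3°W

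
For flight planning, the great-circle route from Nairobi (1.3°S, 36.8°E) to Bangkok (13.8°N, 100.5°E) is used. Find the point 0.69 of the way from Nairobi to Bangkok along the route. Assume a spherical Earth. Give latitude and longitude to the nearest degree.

Write both endpoints as unit vectors p₁, p₂ with components (cos φ cos λ, cos φ sin λ, sin φ).
The central angle between the endpoints is δ = arccos(p₁·p₂) ≈ 1.132 rad (64.9°).
Interpolate at f = 0.69 with slerp weights a = sin((1−f)δ)/sin δ ≈ 0.380, b = sin(fδ)/sin δ ≈ 0.778.
p = a·p₁ + b·p₂ ≈ (0.166, 0.970, 0.177); φ = arcsin(p_z) ≈ 10.19°, λ = atan2(p_y, p_x) ≈ 80.27°.

≈ 10°N, 80°E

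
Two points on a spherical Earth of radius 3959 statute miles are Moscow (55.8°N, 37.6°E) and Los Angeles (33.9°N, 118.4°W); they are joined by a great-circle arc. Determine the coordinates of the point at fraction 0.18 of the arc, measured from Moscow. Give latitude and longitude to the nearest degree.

From cos δ = sin φ₁ sin φ₂ + cos φ₁ cos φ₂ cos Δλ, the central angle is δ ≈ 1.536 rad (88.0°).
Interpolate at f = 0.18 with slerp weights a = sin((1−f)δ)/sin δ ≈ 0.952, b = sin(fδ)/sin δ ≈ 0.273.
p = a·p₁ + b·p₂ ≈ (0.316, 0.127, 0.940); φ = arcsin(p_z) ≈ 70.06°, λ = atan2(p_y, p_x) ≈ 21.91°.

≈ (70°N, 22°E)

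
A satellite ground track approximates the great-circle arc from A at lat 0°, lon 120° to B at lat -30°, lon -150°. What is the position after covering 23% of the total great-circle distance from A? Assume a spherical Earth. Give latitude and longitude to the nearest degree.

≈ lat -10°, lon 138°

The haversine formula gives a central angle δ ≈ 1.571 rad (90.0°) between the endpoints.
Interpolate at f = 0.23 with slerp weights a = sin((1−f)δ)/sin δ ≈ 0.935, b = sin(fδ)/sin δ ≈ 0.353.
p = a·p₁ + b·p₂ ≈ (-0.733, 0.657, -0.177); φ = arcsin(p_z) ≈ -10.18°, λ = atan2(p_y, p_x) ≈ 138.12°.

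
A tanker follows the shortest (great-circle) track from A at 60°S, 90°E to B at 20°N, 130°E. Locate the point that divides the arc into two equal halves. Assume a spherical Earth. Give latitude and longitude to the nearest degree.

≈ 21°S, 116°E

Write both endpoints as unit vectors p₁, p₂ with components (cos φ cos λ, cos φ sin λ, sin φ).
The central angle between the endpoints is δ = arccos(p₁·p₂) ≈ 1.507 rad (86.3°).
Interpolate at f = 1/2 with slerp weights a = sin((1−f)δ)/sin δ ≈ 0.686, b = sin(fδ)/sin δ ≈ 0.686.
p = a·p₁ + b·p₂ ≈ (-0.414, 0.836, -0.359); φ = arcsin(p_z) ≈ -21.05°, λ = atan2(p_y, p_x) ≈ 116.34°.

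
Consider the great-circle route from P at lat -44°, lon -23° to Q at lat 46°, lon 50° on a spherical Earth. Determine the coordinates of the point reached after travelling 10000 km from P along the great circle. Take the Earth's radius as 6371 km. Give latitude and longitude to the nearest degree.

≈ lat 30°, lon 32°

The haversine formula gives a central angle δ ≈ 1.932 rad (110.7°) between the endpoints. The total great-circle distance is δ·R ≈ 1.932 × 6371 ≈ 12310 km, so the target fraction is f = 10000/12310 ≈ 0.812.
Interpolate at f ≈ 0.812 with slerp weights a = sin((1−f)δ)/sin δ ≈ 0.379, b = sin(fδ)/sin δ ≈ 1.069.
p = a·p₁ + b·p₂ ≈ (0.728, 0.462, 0.506); φ = arcsin(p_z) ≈ 30.37°, λ = atan2(p_y, p_x) ≈ 32.40°.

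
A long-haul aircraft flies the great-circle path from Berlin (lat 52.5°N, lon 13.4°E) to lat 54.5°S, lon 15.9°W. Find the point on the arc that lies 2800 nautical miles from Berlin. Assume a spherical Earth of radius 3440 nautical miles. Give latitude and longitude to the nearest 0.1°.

≈ lat 7.1°N, lon 0.6°E

The haversine formula gives a central angle δ ≈ 1.915 rad (109.7°) between the endpoints. The total great-circle distance is δ·R ≈ 1.915 × 3440 ≈ 6588 nmi, so the target fraction is f = 2800/6588 ≈ 0.425.
Interpolate at f ≈ 0.425 with slerp weights a = sin((1−f)δ)/sin δ ≈ 0.947, b = sin(fδ)/sin δ ≈ 0.772.
p = a·p₁ + b·p₂ ≈ (0.992, 0.011, 0.123); φ = arcsin(p_z) ≈ 7.05°, λ = atan2(p_y, p_x) ≈ 0.62°.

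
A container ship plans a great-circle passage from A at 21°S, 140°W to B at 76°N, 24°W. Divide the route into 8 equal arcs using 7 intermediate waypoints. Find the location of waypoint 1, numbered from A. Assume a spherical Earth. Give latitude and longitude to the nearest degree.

≈ 7°S, 136°W

Write both endpoints as unit vectors p₁, p₂ with components (cos φ cos λ, cos φ sin λ, sin φ).
The central angle between the endpoints is δ = arccos(p₁·p₂) ≈ 2.034 rad (116.5°).
Interpolate at f = 1/8 with slerp weights a = sin((1−f)δ)/sin δ ≈ 1.093, b = sin(fδ)/sin δ ≈ 0.281.
p = a·p₁ + b·p₂ ≈ (-0.720, -0.684, -0.119); φ = arcsin(p_z) ≈ -6.84°, λ = atan2(p_y, p_x) ≈ -136.47°.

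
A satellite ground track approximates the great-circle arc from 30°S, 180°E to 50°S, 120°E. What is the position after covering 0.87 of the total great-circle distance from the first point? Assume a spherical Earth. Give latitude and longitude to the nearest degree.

Convert each endpoint to a unit vector on the sphere (x = cos φ cos λ, y = cos φ sin λ, z = sin φ).
The central angle between the endpoints is δ = arccos(p₁·p₂) ≈ 0.848 rad (48.6°).
Interpolate at f = 0.87 with slerp weights a = sin((1−f)δ)/sin δ ≈ 0.147, b = sin(fδ)/sin δ ≈ 0.897.
p = a·p₁ + b·p₂ ≈ (-0.415, 0.499, -0.760); φ = arcsin(p_z) ≈ -49.50°, λ = atan2(p_y, p_x) ≈ 129.75°.

≈ 50°S, 130°E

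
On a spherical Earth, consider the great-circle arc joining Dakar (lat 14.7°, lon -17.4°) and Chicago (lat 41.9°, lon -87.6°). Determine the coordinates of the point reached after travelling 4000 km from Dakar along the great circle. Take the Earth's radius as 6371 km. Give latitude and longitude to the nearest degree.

≈ lat 35°, lon -51°

Convert each endpoint to a unit vector on the sphere (x = cos φ cos λ, y = cos φ sin λ, z = sin φ).
The central angle between the endpoints is δ = arccos(p₁·p₂) ≈ 1.145 rad (65.6°). The total great-circle distance is δ·R ≈ 1.145 × 6371 ≈ 7293 km, so the target fraction is f = 4000/7293 ≈ 0.548.
Interpolate at f ≈ 0.548 with slerp weights a = sin((1−f)δ)/sin δ ≈ 0.543, b = sin(fδ)/sin δ ≈ 0.645.
p = a·p₁ + b·p₂ ≈ (0.521, -0.637, 0.569); φ = arcsin(p_z) ≈ 34.65°, λ = atan2(p_y, p_x) ≈ -50.71°.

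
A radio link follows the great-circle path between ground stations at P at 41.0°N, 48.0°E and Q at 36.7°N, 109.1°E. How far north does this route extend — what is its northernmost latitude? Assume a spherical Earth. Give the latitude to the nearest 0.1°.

The great circle lies in the plane with unit normal n̂ = (p₁ × p₂)/|p₁ × p₂|.
Here n̂_z ≈ +0.727; the vertex latitude is φ_max = arccos|n̂_z| ≈ 43.4°.
Check via Clairaut: cos φ_max = |cos φ₁| · sin C = cos(41.0°)·sin(74.3°) ≈ 0.727, again giving ≈ 43.4°.

≈ 43.4°N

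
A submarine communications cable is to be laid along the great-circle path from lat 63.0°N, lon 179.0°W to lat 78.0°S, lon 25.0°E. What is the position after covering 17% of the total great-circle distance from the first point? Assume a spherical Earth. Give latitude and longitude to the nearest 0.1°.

≈ lat 35.9°N, lon 171.3°E

Write both endpoints as unit vectors p₁, p₂ with components (cos φ cos λ, cos φ sin λ, sin φ).
The central angle between the endpoints is δ = arccos(p₁·p₂) ≈ 2.850 rad (163.3°).
Interpolate at f = 0.17 with slerp weights a = sin((1−f)δ)/sin δ ≈ 2.436, b = sin(fδ)/sin δ ≈ 1.620.
p = a·p₁ + b·p₂ ≈ (-0.801, 0.123, 0.586); φ = arcsin(p_z) ≈ 35.90°, λ = atan2(p_y, p_x) ≈ 171.26°.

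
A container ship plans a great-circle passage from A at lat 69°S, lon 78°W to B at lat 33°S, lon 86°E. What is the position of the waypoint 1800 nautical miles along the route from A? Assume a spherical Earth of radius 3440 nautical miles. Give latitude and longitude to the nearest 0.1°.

Convert each endpoint to a unit vector on the sphere (x = cos φ cos λ, y = cos φ sin λ, z = sin φ).
The central angle between the endpoints is δ = arccos(p₁·p₂) ≈ 1.349 rad (77.3°). The total great-circle distance is δ·R ≈ 1.349 × 3440 ≈ 4642 nmi, so the target fraction is f = 1800/4642 ≈ 0.388.
Interpolate at f ≈ 0.388 with slerp weights a = sin((1−f)δ)/sin δ ≈ 0.754, b = sin(fδ)/sin δ ≈ 0.512.
p = a·p₁ + b·p₂ ≈ (0.086, 0.164, -0.983); φ = arcsin(p_z) ≈ -79.31°, λ = atan2(p_y, p_x) ≈ 62.34°.

≈ lat 79.3°S, lon 62.3°E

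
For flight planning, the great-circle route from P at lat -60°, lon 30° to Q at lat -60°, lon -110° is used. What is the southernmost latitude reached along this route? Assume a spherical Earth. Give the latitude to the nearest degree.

The great circle lies in the plane with unit normal n̂ = (p₁ × p₂)/|p₁ × p₂|.
Here n̂_z ≈ -0.194; the vertex latitude is φ_max = arccos|n̂_z| ≈ 78.8°.

≈ -79°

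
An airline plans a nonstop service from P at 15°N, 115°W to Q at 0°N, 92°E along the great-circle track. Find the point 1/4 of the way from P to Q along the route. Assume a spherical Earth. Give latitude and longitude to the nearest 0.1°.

≈ 28.1°N, 152.8°W

Convert each endpoint to a unit vector on the sphere (x = cos φ cos λ, y = cos φ sin λ, z = sin φ).
The central angle between the endpoints is δ = arccos(p₁·p₂) ≈ 2.607 rad (149.4°).
Interpolate at f = 1/4 with slerp weights a = sin((1−f)δ)/sin δ ≈ 1.820, b = sin(fδ)/sin δ ≈ 1.191.
p = a·p₁ + b·p₂ ≈ (-0.785, -0.403, 0.471); φ = arcsin(p_z) ≈ 28.11°, λ = atan2(p_y, p_x) ≈ -152.82°.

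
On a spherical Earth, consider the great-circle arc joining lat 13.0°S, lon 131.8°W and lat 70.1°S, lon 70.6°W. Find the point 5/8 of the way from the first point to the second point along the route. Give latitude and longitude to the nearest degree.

From cos δ = sin φ₁ sin φ₂ + cos φ₁ cos φ₂ cos Δλ, the central angle is δ ≈ 1.190 rad (68.2°).
Interpolate at f = 5/8 with slerp weights a = sin((1−f)δ)/sin δ ≈ 0.465, b = sin(fδ)/sin δ ≈ 0.729.
p = a·p₁ + b·p₂ ≈ (-0.220, -0.572, -0.790); φ = arcsin(p_z) ≈ -52.22°, λ = atan2(p_y, p_x) ≈ -111.00°.

≈ lat 52°S, lon 111°W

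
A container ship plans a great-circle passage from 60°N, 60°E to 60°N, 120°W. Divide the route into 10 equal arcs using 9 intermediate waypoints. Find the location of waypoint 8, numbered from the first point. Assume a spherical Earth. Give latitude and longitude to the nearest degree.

From cos δ = sin φ₁ sin φ₂ + cos φ₁ cos φ₂ cos Δλ, the central angle is δ ≈ 1.047 rad (60.0°).
Interpolate at f = 8/10 with slerp weights a = sin((1−f)δ)/sin δ ≈ 0.240, b = sin(fδ)/sin δ ≈ 0.858.
p = a·p₁ + b·p₂ ≈ (-0.155, -0.268, 0.951); φ = arcsin(p_z) ≈ 72.00°, λ = atan2(p_y, p_x) ≈ -120.00°.

≈ 72°N, 120°W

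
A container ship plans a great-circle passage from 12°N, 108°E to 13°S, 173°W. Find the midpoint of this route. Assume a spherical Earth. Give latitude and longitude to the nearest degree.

≈ 1°S, 147°E

The haversine formula gives a central angle δ ≈ 1.435 rad (82.2°) between the endpoints.
Interpolate at f = 1/2 with slerp weights a = sin((1−f)δ)/sin δ ≈ 0.664, b = sin(fδ)/sin δ ≈ 0.664.
p = a·p₁ + b·p₂ ≈ (-0.842, 0.539, -0.011); φ = arcsin(p_z) ≈ -0.65°, λ = atan2(p_y, p_x) ≈ 147.41°.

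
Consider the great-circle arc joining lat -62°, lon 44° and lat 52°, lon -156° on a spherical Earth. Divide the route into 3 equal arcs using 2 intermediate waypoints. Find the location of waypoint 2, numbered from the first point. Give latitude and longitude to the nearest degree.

Convert each endpoint to a unit vector on the sphere (x = cos φ cos λ, y = cos φ sin λ, z = sin φ).
The central angle between the endpoints is δ = arccos(p₁·p₂) ≈ 2.885 rad (165.3°).
Interpolate at f = 2/3 with slerp weights a = sin((1−f)δ)/sin δ ≈ 3.238, b = sin(fδ)/sin δ ≈ 3.704.
p = a·p₁ + b·p₂ ≈ (-0.990, 0.128, 0.060); φ = arcsin(p_z) ≈ 3.45°, λ = atan2(p_y, p_x) ≈ 172.61°.

≈ lat 3°, lon 173°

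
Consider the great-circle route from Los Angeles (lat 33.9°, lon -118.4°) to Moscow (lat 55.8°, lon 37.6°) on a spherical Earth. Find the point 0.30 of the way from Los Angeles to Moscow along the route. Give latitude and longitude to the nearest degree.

≈ lat 59°, lon -107°

Write both endpoints as unit vectors p₁, p₂ with components (cos φ cos λ, cos φ sin λ, sin φ).
The central angle between the endpoints is δ = arccos(p₁·p₂) ≈ 1.536 rad (88.0°).
Interpolate at f = 0.30 with slerp weights a = sin((1−f)δ)/sin δ ≈ 0.880, b = sin(fδ)/sin δ ≈ 0.445.
p = a·p₁ + b·p₂ ≈ (-0.149, -0.490, 0.859); φ = arcsin(p_z) ≈ 59.18°, λ = atan2(p_y, p_x) ≈ -106.95°.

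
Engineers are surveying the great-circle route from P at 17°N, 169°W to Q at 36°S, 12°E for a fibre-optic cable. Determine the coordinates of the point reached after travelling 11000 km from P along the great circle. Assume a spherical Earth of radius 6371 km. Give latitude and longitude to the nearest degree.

≈ 82°S, 174°E

Write both endpoints as unit vectors p₁, p₂ with components (cos φ cos λ, cos φ sin λ, sin φ).
The central angle between the endpoints is δ = arccos(p₁·p₂) ≈ 2.810 rad (161.0°). The total great-circle distance is δ·R ≈ 2.810 × 6371 ≈ 17900 km, so the target fraction is f = 11000/17900 ≈ 0.615.
Interpolate at f ≈ 0.615 with slerp weights a = sin((1−f)δ)/sin δ ≈ 2.711, b = sin(fδ)/sin δ ≈ 3.031.
p = a·p₁ + b·p₂ ≈ (-0.146, 0.015, -0.989); φ = arcsin(p_z) ≈ -81.57°, λ = atan2(p_y, p_x) ≈ 174.02°.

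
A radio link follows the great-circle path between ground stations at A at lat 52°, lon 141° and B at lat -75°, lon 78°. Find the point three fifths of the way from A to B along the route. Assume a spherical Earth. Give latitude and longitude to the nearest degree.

Write both endpoints as unit vectors p₁, p₂ with components (cos φ cos λ, cos φ sin λ, sin φ).
The central angle between the endpoints is δ = arccos(p₁·p₂) ≈ 2.331 rad (133.5°).
Interpolate at f = 3/5 with slerp weights a = sin((1−f)δ)/sin δ ≈ 1.108, b = sin(fδ)/sin δ ≈ 1.359.
p = a·p₁ + b·p₂ ≈ (-0.457, 0.773, -0.440); φ = arcsin(p_z) ≈ -26.09°, λ = atan2(p_y, p_x) ≈ 120.58°.

≈ lat -26°, lon 121°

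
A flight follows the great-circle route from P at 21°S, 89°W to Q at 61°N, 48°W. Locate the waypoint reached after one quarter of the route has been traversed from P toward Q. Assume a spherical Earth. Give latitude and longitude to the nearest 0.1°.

Convert each endpoint to a unit vector on the sphere (x = cos φ cos λ, y = cos φ sin λ, z = sin φ).
The central angle between the endpoints is δ = arccos(p₁·p₂) ≈ 1.543 rad (88.4°).
Interpolate at f = 1/4 with slerp weights a = sin((1−f)δ)/sin δ ≈ 0.916, b = sin(fδ)/sin δ ≈ 0.376.
p = a·p₁ + b·p₂ ≈ (0.137, -0.991, 0.001); φ = arcsin(p_z) ≈ 0.05°, λ = atan2(p_y, p_x) ≈ -82.13°.

≈ 0.1°N, 82.1°W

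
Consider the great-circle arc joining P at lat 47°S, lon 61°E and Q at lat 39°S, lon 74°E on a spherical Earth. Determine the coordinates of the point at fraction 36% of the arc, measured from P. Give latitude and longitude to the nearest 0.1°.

Write both endpoints as unit vectors p₁, p₂ with components (cos φ cos λ, cos φ sin λ, sin φ).
The central angle between the endpoints is δ = arccos(p₁·p₂) ≈ 0.216 rad (12.4°).
Interpolate at f = 0.36 with slerp weights a = sin((1−f)δ)/sin δ ≈ 0.643, b = sin(fδ)/sin δ ≈ 0.362.
p = a·p₁ + b·p₂ ≈ (0.290, 0.654, -0.698); φ = arcsin(p_z) ≈ -44.29°, λ = atan2(p_y, p_x) ≈ 66.08°.

≈ lat 44.3°S, lon 66.1°E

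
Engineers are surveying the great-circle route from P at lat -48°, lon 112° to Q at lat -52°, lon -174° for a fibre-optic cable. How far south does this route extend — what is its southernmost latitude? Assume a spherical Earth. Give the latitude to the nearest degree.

≈ -56°

The great circle lies in the plane with unit normal n̂ = (p₁ × p₂)/|p₁ × p₂|.
Here n̂_z ≈ +0.554; the vertex latitude is φ_max = arccos|n̂_z| ≈ 56.4°.
Check via Clairaut: cos φ_max = |cos φ₁| · sin C = cos(48.0°)·sin(124.1°) ≈ 0.554, again giving ≈ 56.4°.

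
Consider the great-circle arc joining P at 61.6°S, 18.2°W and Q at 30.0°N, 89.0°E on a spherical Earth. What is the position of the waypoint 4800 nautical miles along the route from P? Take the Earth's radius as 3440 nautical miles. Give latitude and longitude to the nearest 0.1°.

≈ 8.4°S, 66.2°E

From cos δ = sin φ₁ sin φ₂ + cos φ₁ cos φ₂ cos Δλ, the central angle is δ ≈ 2.167 rad (124.2°). The total great-circle distance is δ·R ≈ 2.167 × 3440 ≈ 7455 nmi, so the target fraction is f = 4800/7455 ≈ 0.644.
Interpolate at f ≈ 0.644 with slerp weights a = sin((1−f)δ)/sin δ ≈ 0.843, b = sin(fδ)/sin δ ≈ 1.190.
p = a·p₁ + b·p₂ ≈ (0.399, 0.905, -0.146); φ = arcsin(p_z) ≈ -8.42°, λ = atan2(p_y, p_x) ≈ 66.22°.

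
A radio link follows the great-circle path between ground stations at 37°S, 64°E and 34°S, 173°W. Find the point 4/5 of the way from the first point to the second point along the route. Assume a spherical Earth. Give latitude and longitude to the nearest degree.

Convert each endpoint to a unit vector on the sphere (x = cos φ cos λ, y = cos φ sin λ, z = sin φ).
The central angle between the endpoints is δ = arccos(p₁·p₂) ≈ 1.595 rad (91.4°).
Interpolate at f = 4/5 with slerp weights a = sin((1−f)δ)/sin δ ≈ 0.314, b = sin(fδ)/sin δ ≈ 0.957.
p = a·p₁ + b·p₂ ≈ (-0.678, 0.128, -0.724); φ = arcsin(p_z) ≈ -46.38°, λ = atan2(p_y, p_x) ≈ 169.27°.

≈ 46°S, 169°E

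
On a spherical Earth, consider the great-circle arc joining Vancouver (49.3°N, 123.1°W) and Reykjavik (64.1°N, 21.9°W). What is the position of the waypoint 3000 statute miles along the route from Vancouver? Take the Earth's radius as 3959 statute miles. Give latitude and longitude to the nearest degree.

Write both endpoints as unit vectors p₁, p₂ with components (cos φ cos λ, cos φ sin λ, sin φ).
The central angle between the endpoints is δ = arccos(p₁·p₂) ≈ 0.894 rad (51.2°). The total great-circle distance is δ·R ≈ 0.894 × 3959 ≈ 3538 mi, so the target fraction is f = 3000/3538 ≈ 0.848.
Interpolate at f ≈ 0.848 with slerp weights a = sin((1−f)δ)/sin δ ≈ 0.174, b = sin(fδ)/sin δ ≈ 0.882.
p = a·p₁ + b·p₂ ≈ (0.296, -0.239, 0.925); φ = arcsin(p_z) ≈ 67.68°, λ = atan2(p_y, p_x) ≈ -38.91°.

≈ (68°N, 39°W)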